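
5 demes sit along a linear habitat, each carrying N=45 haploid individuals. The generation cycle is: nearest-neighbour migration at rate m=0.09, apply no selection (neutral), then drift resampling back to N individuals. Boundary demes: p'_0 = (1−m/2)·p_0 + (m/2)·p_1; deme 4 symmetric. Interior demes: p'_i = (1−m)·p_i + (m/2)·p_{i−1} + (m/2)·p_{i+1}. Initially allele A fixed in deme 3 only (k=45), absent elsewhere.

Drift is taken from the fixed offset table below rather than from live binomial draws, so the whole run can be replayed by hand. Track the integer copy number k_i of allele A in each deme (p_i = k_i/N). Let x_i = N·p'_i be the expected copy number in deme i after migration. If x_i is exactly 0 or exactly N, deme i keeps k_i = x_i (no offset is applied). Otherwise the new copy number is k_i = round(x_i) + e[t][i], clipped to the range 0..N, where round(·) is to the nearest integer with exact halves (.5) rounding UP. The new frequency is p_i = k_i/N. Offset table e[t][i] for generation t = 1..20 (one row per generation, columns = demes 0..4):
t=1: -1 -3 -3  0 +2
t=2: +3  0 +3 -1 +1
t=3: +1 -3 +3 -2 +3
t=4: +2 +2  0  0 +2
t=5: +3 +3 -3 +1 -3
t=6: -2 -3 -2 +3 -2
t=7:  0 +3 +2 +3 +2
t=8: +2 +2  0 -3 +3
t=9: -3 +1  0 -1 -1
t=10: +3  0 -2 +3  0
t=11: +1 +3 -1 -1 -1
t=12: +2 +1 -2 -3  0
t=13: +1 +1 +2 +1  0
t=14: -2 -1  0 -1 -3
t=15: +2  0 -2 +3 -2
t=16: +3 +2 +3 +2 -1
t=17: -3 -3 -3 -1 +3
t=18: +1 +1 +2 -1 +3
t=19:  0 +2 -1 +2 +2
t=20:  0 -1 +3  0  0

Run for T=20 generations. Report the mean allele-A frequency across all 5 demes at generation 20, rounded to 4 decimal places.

t=0: k=[0 0 0 45 0]
t=1: x=[0.0000 0.0000 2.0250 40.9500 2.0250] k=[0 0 0 41 4]
t=2: x=[0.0000 0.0000 1.8450 37.4900 5.6650] k=[0 0 5 36 7]
t=3: x=[0.0000 0.2250 6.1700 33.3000 8.3050] k=[0 0 9 31 11]
t=4: x=[0.0000 0.4050 9.5850 29.1100 11.9000] k=[0 2 10 29 14]
t=5: x=[0.0900 2.2700 10.4950 27.4700 14.6750] k=[3 5 7 28 12]
t=6: x=[3.0900 5.0000 7.8550 26.3350 12.7200] k=[1 2 6 29 11]
t=7: x=[1.0450 2.1350 6.8550 27.1550 11.8100] k=[1 5 9 30 14]
t=8: x=[1.1800 5.0000 9.7650 28.3350 14.7200] k=[3 7 10 25 18]
t=9: x=[3.1800 6.9550 10.5400 24.0100 18.3150] k=[0 8 11 23 17]
t=10: x=[0.3600 7.7750 11.4050 22.1900 17.2700] k=[3 8 9 25 17]
t=11: x=[3.2250 7.8200 9.6750 23.9200 17.3600] k=[4 11 9 23 16]
t=12: x=[4.3150 10.5950 9.7200 22.0550 16.3150] k=[6 12 8 19 16]
t=13: x=[6.2700 11.5500 8.6750 18.3700 16.1350] k=[7 13 11 19 16]
t=14: x=[7.2700 12.6400 11.4500 18.5050 16.1350] k=[5 12 11 18 13]
t=15: x=[5.3150 11.6400 11.3600 17.4600 13.2250] k=[7 12 9 20 11]
t=16: x=[7.2250 11.6400 9.6300 19.1000 11.4050] k=[10 14 13 21 10]
t=17: x=[10.1800 13.7750 13.4050 20.1450 10.4950] k=[7 11 10 19 13]
t=18: x=[7.1800 10.7750 10.4500 18.3250 13.2700] k=[8 12 12 17 16]
t=19: x=[8.1800 11.8200 12.2250 16.7300 16.0450] k=[8 14 11 19 18]
t=20: x=[8.2700 13.5950 11.4950 18.5950 18.0450] k=[8 13 14 19 18]

0.3200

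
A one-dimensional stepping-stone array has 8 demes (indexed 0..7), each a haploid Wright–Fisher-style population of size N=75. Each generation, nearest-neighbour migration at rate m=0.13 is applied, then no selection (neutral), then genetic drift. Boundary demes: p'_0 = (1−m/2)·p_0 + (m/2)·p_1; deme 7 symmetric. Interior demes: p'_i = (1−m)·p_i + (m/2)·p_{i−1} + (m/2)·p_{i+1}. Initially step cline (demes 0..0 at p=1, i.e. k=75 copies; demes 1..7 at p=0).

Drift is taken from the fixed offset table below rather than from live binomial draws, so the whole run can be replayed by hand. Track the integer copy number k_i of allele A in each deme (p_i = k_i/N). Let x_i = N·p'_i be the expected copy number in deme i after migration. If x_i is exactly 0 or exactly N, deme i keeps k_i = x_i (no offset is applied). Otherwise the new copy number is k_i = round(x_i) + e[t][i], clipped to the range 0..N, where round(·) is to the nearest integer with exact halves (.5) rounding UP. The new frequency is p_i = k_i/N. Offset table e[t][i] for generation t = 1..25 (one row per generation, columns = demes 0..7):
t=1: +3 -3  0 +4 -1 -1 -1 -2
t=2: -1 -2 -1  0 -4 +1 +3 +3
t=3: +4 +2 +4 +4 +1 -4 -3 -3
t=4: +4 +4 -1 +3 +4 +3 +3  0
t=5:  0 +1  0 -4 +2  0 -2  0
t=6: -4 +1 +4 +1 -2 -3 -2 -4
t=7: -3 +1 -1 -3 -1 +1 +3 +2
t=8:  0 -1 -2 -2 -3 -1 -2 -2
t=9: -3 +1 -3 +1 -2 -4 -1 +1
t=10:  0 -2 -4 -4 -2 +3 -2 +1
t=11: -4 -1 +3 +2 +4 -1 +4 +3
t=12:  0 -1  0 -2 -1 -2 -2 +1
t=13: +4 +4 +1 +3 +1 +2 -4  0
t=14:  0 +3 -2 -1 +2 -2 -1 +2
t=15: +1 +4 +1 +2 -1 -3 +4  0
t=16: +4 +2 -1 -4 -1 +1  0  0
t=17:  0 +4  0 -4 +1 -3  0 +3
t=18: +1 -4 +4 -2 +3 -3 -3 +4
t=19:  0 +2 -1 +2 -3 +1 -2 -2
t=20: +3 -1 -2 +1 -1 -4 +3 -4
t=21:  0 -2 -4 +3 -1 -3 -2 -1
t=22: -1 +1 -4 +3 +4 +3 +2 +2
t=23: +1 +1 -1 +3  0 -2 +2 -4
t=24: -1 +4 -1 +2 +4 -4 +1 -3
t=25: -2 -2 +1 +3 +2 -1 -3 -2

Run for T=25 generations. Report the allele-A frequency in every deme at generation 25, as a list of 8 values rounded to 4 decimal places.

[0.4933, 0.4000, 0.1600, 0.2133, 0.1467, 0.0000, 0.0133, 0.0000]

t=0: k=[75 0 0 0 0 0 0 0]
t=1: x=[70.1250 4.8750 0.0000 0.0000 0.0000 0.0000 0.0000 0.0000] k=[73 2 0 0 0 0 0 0]
t=2: x=[68.3850 6.4850 0.1300 0.0000 0.0000 0.0000 0.0000 0.0000] k=[67 4 0 0 0 0 0 0]
t=3: x=[62.9050 7.8350 0.2600 0.0000 0.0000 0.0000 0.0000 0.0000] k=[67 10 4 0 0 0 0 0]
t=4: x=[63.2950 13.3150 4.1300 0.2600 0.0000 0.0000 0.0000 0.0000] k=[67 17 3 3 0 0 0 0]
t=5: x=[63.7500 19.3400 3.9100 2.8050 0.1950 0.0000 0.0000 0.0000] k=[64 20 4 0 2 0 0 0]
t=6: x=[61.1400 21.8200 4.7800 0.3900 1.7400 0.1300 0.0000 0.0000] k=[57 23 9 1 0 0 0 0]
t=7: x=[54.7900 24.3000 9.3900 1.4550 0.0650 0.0000 0.0000 0.0000] k=[52 25 8 0 0 0 0 0]
t=8: x=[50.2450 25.6500 8.5850 0.5200 0.0000 0.0000 0.0000 0.0000] k=[50 25 7 0 0 0 0 0]
t=9: x=[48.3750 25.4550 7.7150 0.4550 0.0000 0.0000 0.0000 0.0000] k=[45 26 5 1 0 0 0 0]
t=10: x=[43.7650 25.8700 6.1050 1.1950 0.0650 0.0000 0.0000 0.0000] k=[44 24 2 0 0 0 0 0]
t=11: x=[42.7000 23.8700 3.3000 0.1300 0.0000 0.0000 0.0000 0.0000] k=[39 23 6 2 0 0 0 0]
t=12: x=[37.9600 22.9350 6.8450 2.1300 0.1300 0.0000 0.0000 0.0000] k=[38 22 7 0 0 0 0 0]
t=13: x=[36.9600 22.0650 7.5200 0.4550 0.0000 0.0000 0.0000 0.0000] k=[41 26 9 3 0 0 0 0]
t=14: x=[40.0250 25.8700 9.7150 3.1950 0.1950 0.0000 0.0000 0.0000] k=[40 29 8 2 2 0 0 0]
t=15: x=[39.2850 28.3500 8.9750 2.3900 1.8700 0.1300 0.0000 0.0000] k=[40 32 10 4 1 0 0 0]
t=16: x=[39.4800 31.0900 11.0400 4.1950 1.1300 0.0650 0.0000 0.0000] k=[43 33 10 0 0 1 0 0]
t=17: x=[42.3500 32.1550 10.8450 0.6500 0.0650 0.8700 0.0650 0.0000] k=[42 36 11 0 1 0 0 0]
t=18: x=[41.6100 34.7650 11.9100 0.7800 0.8700 0.0650 0.0000 0.0000] k=[43 31 16 0 4 0 0 0]
t=19: x=[42.2200 30.8050 15.9350 1.3000 3.4800 0.2600 0.0000 0.0000] k=[42 33 15 3 0 1 0 0]
t=20: x=[41.4150 32.4150 15.3900 3.5850 0.2600 0.8700 0.0650 0.0000] k=[44 31 13 5 0 0 3 0]
t=21: x=[43.1550 30.6750 13.6500 5.1950 0.3250 0.1950 2.6100 0.1950] k=[43 29 10 8 0 0 1 0]
t=22: x=[42.0900 28.6750 11.1050 7.6100 0.5200 0.0650 0.8700 0.0650] k=[41 30 7 11 5 3 3 2]
t=23: x=[40.2850 29.2200 8.7550 10.3500 5.2600 3.1300 2.9350 2.0650] k=[41 30 8 13 5 1 5 0]
t=24: x=[40.2850 29.2850 9.7550 12.1550 5.2600 1.5200 4.4150 0.3250] k=[39 33 9 14 9 0 5 0]
t=25: x=[38.6100 31.8300 10.8850 13.3500 8.7400 0.9100 4.3500 0.3250] k=[37 30 12 16 11 0 1 0]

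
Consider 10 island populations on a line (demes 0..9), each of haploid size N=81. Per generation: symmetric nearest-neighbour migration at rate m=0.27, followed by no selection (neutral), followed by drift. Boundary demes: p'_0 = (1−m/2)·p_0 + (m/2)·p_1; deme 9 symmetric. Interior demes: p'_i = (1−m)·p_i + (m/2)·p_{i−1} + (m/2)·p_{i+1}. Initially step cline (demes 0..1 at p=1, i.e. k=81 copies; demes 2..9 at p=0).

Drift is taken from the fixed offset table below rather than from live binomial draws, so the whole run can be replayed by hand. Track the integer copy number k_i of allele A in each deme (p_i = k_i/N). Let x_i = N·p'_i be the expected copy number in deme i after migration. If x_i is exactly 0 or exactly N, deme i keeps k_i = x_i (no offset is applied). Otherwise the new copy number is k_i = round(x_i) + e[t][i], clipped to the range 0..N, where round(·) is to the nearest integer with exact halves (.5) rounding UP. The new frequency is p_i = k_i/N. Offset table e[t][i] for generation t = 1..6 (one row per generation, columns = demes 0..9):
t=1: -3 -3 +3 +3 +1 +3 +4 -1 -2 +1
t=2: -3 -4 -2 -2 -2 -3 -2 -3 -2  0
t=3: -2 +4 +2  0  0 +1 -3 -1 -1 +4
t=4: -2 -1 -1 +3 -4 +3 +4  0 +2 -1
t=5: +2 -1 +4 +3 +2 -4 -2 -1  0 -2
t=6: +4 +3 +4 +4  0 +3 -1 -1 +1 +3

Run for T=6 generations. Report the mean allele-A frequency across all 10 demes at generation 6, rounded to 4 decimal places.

t=0: k=[81 81 0 0 0 0 0 0 0 0]
t=1: x=[81.0000 70.0650 10.9350 0.0000 0.0000 0.0000 0.0000 0.0000 0.0000 0.0000] k=[81 67 14 0 0 0 0 0 0 0]
t=2: x=[79.1100 61.7350 19.2650 1.8900 0.0000 0.0000 0.0000 0.0000 0.0000 0.0000] k=[76 58 17 0 0 0 0 0 0 0]
t=3: x=[73.5700 54.8950 20.2400 2.2950 0.0000 0.0000 0.0000 0.0000 0.0000 0.0000] k=[72 59 22 2 0 0 0 0 0 0]
t=4: x=[70.2450 55.7600 24.2950 4.4300 0.2700 0.0000 0.0000 0.0000 0.0000 0.0000] k=[68 55 23 7 0 0 0 0 0 0]
t=5: x=[66.2450 52.4350 25.1600 8.2150 0.9450 0.0000 0.0000 0.0000 0.0000 0.0000] k=[68 51 29 11 3 0 0 0 0 0]
t=6: x=[65.7050 50.3250 29.5400 12.3500 3.6750 0.4050 0.0000 0.0000 0.0000 0.0000] k=[70 53 34 16 4 3 0 0 0 0]

0.2222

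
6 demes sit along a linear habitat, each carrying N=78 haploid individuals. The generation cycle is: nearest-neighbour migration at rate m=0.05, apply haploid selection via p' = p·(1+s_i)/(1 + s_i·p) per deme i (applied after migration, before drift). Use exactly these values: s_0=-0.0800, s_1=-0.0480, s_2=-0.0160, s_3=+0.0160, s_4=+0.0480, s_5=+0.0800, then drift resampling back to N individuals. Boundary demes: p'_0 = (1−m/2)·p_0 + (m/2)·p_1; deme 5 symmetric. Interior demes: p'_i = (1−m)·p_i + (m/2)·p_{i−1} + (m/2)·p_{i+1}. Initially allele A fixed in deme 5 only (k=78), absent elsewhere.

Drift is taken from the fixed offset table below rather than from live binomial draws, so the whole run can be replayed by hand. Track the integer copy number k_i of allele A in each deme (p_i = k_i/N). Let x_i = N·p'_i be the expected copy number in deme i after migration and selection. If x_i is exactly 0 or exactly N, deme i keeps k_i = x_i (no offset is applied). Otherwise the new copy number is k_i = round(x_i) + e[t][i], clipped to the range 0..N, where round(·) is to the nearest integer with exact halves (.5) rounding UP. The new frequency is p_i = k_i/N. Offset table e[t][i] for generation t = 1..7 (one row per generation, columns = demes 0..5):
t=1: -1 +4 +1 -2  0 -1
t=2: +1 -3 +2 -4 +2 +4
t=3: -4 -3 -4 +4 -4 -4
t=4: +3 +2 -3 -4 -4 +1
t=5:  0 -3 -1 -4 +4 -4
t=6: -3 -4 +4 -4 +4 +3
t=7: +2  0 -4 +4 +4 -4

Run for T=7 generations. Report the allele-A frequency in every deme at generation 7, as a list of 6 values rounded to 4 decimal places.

[0.0000, 0.0000, 0.0000, 0.0513, 0.2564, 0.8205]

t=0: k=[0 0 0 0 0 78]
t=1: x=[0.0000 0.0000 0.0000 0.0000 2.0412 76.1911] k=[0 0 0 0 2 75]
t=2: x=[0.0000 0.0000 0.0000 0.0508 3.9470 73.5118] k=[0 0 0 0 6 78]
t=3: x=[0.0000 0.0000 0.0000 0.1524 7.9796 76.3305] k=[0 0 0 4 4 72]
t=4: x=[0.0000 0.0000 0.0984 3.9592 5.9527 70.8179] k=[0 0 0 0 2 72]
t=5: x=[0.0000 0.0000 0.0000 0.0508 3.8688 70.7709] k=[0 0 0 0 8 67]
t=6: x=[0.0000 0.0000 0.0000 0.2032 9.6650 66.3106] k=[0 0 0 0 14 69]
t=7: x=[0.0000 0.0000 0.0000 0.3556 15.6019 68.2979] k=[0 0 0 4 20 64]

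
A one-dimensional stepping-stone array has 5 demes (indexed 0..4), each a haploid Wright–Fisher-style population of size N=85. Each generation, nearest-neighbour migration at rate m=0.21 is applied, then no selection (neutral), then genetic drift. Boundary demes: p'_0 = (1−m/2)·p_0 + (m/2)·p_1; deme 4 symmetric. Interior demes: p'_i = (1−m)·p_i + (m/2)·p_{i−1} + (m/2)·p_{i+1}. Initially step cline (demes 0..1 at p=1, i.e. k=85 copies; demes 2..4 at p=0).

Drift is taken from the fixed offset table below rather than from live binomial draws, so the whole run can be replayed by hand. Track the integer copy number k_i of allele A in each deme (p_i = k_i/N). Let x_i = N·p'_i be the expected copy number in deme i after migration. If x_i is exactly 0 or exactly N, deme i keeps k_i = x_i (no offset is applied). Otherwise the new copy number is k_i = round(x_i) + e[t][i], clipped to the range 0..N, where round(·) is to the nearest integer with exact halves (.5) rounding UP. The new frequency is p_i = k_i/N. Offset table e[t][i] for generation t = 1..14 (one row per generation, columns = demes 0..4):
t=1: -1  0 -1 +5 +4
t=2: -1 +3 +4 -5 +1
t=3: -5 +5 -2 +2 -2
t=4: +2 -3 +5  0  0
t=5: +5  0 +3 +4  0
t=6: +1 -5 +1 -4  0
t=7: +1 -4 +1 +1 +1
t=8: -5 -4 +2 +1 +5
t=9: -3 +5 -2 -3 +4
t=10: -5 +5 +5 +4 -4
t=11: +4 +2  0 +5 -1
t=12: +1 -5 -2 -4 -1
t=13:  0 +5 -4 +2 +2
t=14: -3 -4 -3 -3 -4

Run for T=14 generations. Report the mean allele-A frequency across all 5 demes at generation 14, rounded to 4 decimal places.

t=0: k=[85 85 0 0 0]
t=1: x=[85.0000 76.0750 8.9250 0.0000 0.0000] k=[85 76 8 0 0]
t=2: x=[84.0550 69.8050 14.3000 0.8400 0.0000] k=[83 73 18 0 0]
t=3: x=[81.9500 68.2750 21.8850 1.8900 0.0000] k=[77 73 20 4 0]
t=4: x=[76.5800 67.8550 23.8850 5.2600 0.4200] k=[79 65 29 5 0]
t=5: x=[77.5300 62.6900 30.2600 6.9950 0.5250] k=[83 63 33 11 1]
t=6: x=[80.9000 61.9500 33.8400 12.2600 2.0500] k=[82 57 35 8 2]
t=7: x=[79.3750 57.3150 34.4750 10.2050 2.6300] k=[80 53 35 11 4]
t=8: x=[77.1650 53.9450 34.3700 12.7850 4.7350] k=[72 50 36 14 10]
t=9: x=[69.6900 50.8400 35.1600 15.8900 10.4200] k=[67 56 33 13 14]
t=10: x=[65.8450 54.7400 33.3150 15.2050 13.8950] k=[61 60 38 19 10]
t=11: x=[60.8950 57.7950 38.3150 20.0500 10.9450] k=[65 60 38 25 10]
t=12: x=[64.4750 58.2150 38.9450 24.7900 11.5750] k=[65 53 37 21 11]
t=13: x=[63.7400 52.5800 37.0000 21.6300 12.0500] k=[64 58 33 24 14]
t=14: x=[63.3700 56.0050 34.6800 23.8950 15.0500] k=[60 52 32 21 11]

0.4141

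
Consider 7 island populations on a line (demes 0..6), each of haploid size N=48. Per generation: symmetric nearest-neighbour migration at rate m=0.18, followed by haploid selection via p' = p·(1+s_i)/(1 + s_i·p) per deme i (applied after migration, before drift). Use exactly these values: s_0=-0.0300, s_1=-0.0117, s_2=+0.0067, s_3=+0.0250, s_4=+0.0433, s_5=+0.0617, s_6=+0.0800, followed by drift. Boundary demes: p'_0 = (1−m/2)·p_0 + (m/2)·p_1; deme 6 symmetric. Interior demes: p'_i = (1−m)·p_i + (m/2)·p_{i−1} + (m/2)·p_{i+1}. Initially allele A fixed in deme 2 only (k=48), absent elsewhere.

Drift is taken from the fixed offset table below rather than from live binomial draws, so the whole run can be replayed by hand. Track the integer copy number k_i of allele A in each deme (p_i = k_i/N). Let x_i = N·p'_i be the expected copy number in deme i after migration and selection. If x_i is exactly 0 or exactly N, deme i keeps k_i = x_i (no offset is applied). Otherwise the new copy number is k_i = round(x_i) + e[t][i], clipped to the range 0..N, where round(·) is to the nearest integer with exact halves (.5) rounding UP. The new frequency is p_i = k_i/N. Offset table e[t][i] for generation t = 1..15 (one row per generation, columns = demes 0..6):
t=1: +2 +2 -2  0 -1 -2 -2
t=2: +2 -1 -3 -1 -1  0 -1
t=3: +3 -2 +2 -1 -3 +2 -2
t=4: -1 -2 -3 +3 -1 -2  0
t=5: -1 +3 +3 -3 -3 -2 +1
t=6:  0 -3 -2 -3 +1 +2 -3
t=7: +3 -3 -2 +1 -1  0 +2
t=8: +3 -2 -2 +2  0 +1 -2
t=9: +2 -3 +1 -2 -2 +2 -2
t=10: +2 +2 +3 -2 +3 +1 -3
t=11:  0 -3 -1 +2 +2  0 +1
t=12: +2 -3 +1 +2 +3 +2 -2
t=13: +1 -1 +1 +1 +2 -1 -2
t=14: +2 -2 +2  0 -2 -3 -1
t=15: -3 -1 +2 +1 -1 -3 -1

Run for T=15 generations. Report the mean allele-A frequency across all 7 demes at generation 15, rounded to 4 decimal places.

0.1369

t=0: k=[0 0 48 0 0 0 0]
t=1: x=[0.0000 4.2740 39.4072 4.4181 0.0000 0.0000 0.0000] k=[0 6 37 4 0 0 0]
t=2: x=[0.5240 8.1699 31.3128 6.7520 0.3755 0.0000 0.0000] k=[3 7 28 6 0 0 0]
t=3: x=[3.2661 8.4478 24.2101 7.5966 0.5631 0.0000 0.0000] k=[6 6 26 7 0 0 0]
t=4: x=[5.8419 7.7234 22.5698 8.2473 0.6569 0.0000 0.0000] k=[5 6 20 11 0 0 0]
t=5: x=[4.9531 7.0985 18.0051 11.0284 1.0319 0.0000 0.0000] k=[4 10 21 8 0 0 0]
t=6: x=[4.4163 10.3541 18.9165 8.6233 0.7507 0.0000 0.0000] k=[4 7 17 6 2 0 0]
t=7: x=[4.1530 7.5548 15.1792 6.7724 2.2699 0.1911 0.0000] k=[7 5 13 8 1 0 0]
t=8: x=[6.6437 5.8394 11.8896 7.9830 1.6045 0.0955 0.0000] k=[10 4 10 10 2 1 0]
t=9: x=[9.2308 5.0268 9.5108 9.4662 2.7374 1.0603 0.0972] k=[11 2 11 7 1 3 0]
t=10: x=[9.9477 3.5808 9.8823 6.9658 1.7917 2.6985 0.2915] k=[12 6 13 5 5 4 0]
t=11: x=[11.1964 7.0985 11.7090 5.8456 5.1000 3.9412 0.3886] k=[11 4 11 8 7 4 1]
t=12: x=[10.1245 5.2051 10.1534 8.3489 7.0718 4.2251 1.3687] k=[12 2 11 10 10 6 0]
t=13: x=[10.8422 3.6699 10.1534 10.2882 9.9707 6.1332 0.5827] k=[12 3 11 11 12 5 0]
t=14: x=[10.9307 4.4819 10.3340 11.3020 11.6499 5.4632 0.4856] k=[13 2 12 11 10 2 0]
t=15: x=[11.7378 3.8481 11.0668 11.2108 9.6938 2.6879 0.1943] k=[9 3 13 12 9 0 0]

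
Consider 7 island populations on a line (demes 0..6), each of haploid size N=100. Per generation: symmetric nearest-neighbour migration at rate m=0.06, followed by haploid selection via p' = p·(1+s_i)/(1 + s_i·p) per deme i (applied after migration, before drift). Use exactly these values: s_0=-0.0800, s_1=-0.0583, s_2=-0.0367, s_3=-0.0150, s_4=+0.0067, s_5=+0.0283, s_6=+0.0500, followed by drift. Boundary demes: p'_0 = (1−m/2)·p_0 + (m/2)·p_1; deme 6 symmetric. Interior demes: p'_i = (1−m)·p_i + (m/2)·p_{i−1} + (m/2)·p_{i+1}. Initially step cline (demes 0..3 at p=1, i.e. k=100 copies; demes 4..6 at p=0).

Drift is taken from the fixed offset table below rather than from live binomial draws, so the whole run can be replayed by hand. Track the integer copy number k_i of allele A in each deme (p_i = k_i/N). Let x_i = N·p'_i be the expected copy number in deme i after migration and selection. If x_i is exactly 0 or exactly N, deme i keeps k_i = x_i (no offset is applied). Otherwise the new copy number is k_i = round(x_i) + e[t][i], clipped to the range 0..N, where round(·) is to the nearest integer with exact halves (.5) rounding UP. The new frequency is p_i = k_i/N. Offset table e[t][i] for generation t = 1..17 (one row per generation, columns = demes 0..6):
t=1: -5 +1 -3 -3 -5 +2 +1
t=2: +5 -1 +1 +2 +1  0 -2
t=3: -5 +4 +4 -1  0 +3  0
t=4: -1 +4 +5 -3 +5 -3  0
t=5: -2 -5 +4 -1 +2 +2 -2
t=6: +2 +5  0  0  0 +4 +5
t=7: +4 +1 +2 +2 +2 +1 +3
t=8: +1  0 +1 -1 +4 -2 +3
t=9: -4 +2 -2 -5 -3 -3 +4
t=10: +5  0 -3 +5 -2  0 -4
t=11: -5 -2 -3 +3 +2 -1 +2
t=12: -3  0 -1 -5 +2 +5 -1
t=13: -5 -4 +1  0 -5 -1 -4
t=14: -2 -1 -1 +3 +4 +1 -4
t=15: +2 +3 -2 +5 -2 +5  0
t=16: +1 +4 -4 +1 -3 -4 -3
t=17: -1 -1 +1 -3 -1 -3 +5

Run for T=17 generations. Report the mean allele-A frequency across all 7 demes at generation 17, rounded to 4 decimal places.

t=0: k=[100 100 100 100 0 0 0]
t=1: x=[100.0000 100.0000 100.0000 96.9557 3.0195 0.0000 0.0000] k=[100 100 100 94 0 0 0]
t=2: x=[100.0000 100.0000 99.8132 91.2400 2.8384 0.0000 0.0000] k=[100 100 100 93 4 0 0]
t=3: x=[100.0000 100.0000 99.7820 90.4098 6.5910 0.1234 0.0000] k=[100 100 100 89 7 3 0]
t=4: x=[100.0000 100.0000 99.6575 86.6967 9.3967 3.1131 0.0945] k=[100 100 100 84 14 0 0]
t=5: x=[100.0000 100.0000 99.5018 82.1595 15.7685 0.4318 0.0000] k=[100 100 100 81 18 2 0]
t=6: x=[100.0000 100.0000 99.4084 79.4342 19.5147 2.4868 0.0630] k=[100 100 99 79 20 6 5]
t=7: x=[100.0000 99.9681 98.3712 77.5681 21.4623 6.5590 5.2683] k=[100 100 100 80 23 8 8]
t=8: x=[100.0000 100.0000 99.3773 78.6372 24.3829 8.6684 8.3665] k=[100 100 100 78 28 7 11]
t=9: x=[100.0000 100.0000 99.3150 76.8926 29.0073 7.9519 11.3622] k=[100 100 97 72 26 5 15]
t=10: x=[100.0000 99.9044 96.2059 71.0602 26.8810 6.0876 15.3224] k=[100 100 93 76 25 6 11]
t=11: x=[100.0000 99.7770 92.4429 74.6954 26.0886 6.8971 11.3310] k=[100 98 89 78 28 6 13]
t=12: x=[99.9348 97.6564 88.5668 76.5599 28.9772 7.0507 13.3442] k=[97 98 88 72 31 12 12]
t=13: x=[96.7801 97.5293 87.4144 70.9394 31.8047 12.8799 12.5249] k=[92 94 88 71 27 12 9]
t=14: x=[91.4287 93.3992 87.2601 69.8728 28.0044 12.6655 9.5013] k=[89 92 86 73 32 14 6]
t=15: x=[88.2527 91.2627 85.3281 71.8554 32.8371 14.6454 6.5316] k=[90 94 83 77 31 20 7]
t=16: x=[89.3523 93.1779 82.6196 75.5217 32.1956 20.3892 7.7309] k=[90 97 79 77 29 16 5]
t=17: x=[89.4485 96.0271 78.8635 75.3403 30.1906 16.4398 5.5816] k=[88 95 80 72 29 13 11]

0.5543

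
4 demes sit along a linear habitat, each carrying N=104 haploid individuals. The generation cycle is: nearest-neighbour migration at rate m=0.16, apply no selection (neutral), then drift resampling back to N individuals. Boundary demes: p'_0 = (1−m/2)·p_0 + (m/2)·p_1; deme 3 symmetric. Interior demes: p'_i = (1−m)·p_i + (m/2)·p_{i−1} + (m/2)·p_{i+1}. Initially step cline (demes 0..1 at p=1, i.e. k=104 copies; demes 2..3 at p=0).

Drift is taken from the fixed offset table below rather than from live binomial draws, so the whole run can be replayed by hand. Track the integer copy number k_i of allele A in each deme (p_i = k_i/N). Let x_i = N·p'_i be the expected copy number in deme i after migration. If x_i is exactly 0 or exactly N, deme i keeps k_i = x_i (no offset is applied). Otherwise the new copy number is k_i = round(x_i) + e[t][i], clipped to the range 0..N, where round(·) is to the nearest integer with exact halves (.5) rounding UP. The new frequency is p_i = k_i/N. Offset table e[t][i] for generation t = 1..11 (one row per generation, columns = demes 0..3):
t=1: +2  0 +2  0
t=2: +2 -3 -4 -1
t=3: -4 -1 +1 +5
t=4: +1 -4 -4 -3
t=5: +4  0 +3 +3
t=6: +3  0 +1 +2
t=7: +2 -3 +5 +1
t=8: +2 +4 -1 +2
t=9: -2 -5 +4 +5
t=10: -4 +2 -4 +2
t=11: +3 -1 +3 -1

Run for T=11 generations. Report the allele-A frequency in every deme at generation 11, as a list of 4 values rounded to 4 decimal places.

[0.8750, 0.6250, 0.4038, 0.2500]

t=0: k=[104 104 0 0]
t=1: x=[104.0000 95.6800 8.3200 0.0000] k=[104 96 10 0]
t=2: x=[103.3600 89.7600 16.0800 0.8000] k=[104 87 12 0]
t=3: x=[102.6400 82.3600 17.0400 0.9600] k=[99 81 18 6]
t=4: x=[97.5600 77.4000 22.0800 6.9600] k=[99 73 18 4]
t=5: x=[96.9200 70.6800 21.2800 5.1200] k=[101 71 24 8]
t=6: x=[98.6000 69.6400 26.4800 9.2800] k=[102 70 27 11]
t=7: x=[99.4400 69.1200 29.1600 12.2800] k=[101 66 34 13]
t=8: x=[98.2000 66.2400 34.8800 14.6800] k=[100 70 34 17]
t=9: x=[97.6000 69.5200 35.5200 18.3600] k=[96 65 40 23]
t=10: x=[93.5200 65.4800 40.6400 24.3600] k=[90 67 37 26]
t=11: x=[88.1600 66.4400 38.5200 26.8800] k=[91 65 42 26]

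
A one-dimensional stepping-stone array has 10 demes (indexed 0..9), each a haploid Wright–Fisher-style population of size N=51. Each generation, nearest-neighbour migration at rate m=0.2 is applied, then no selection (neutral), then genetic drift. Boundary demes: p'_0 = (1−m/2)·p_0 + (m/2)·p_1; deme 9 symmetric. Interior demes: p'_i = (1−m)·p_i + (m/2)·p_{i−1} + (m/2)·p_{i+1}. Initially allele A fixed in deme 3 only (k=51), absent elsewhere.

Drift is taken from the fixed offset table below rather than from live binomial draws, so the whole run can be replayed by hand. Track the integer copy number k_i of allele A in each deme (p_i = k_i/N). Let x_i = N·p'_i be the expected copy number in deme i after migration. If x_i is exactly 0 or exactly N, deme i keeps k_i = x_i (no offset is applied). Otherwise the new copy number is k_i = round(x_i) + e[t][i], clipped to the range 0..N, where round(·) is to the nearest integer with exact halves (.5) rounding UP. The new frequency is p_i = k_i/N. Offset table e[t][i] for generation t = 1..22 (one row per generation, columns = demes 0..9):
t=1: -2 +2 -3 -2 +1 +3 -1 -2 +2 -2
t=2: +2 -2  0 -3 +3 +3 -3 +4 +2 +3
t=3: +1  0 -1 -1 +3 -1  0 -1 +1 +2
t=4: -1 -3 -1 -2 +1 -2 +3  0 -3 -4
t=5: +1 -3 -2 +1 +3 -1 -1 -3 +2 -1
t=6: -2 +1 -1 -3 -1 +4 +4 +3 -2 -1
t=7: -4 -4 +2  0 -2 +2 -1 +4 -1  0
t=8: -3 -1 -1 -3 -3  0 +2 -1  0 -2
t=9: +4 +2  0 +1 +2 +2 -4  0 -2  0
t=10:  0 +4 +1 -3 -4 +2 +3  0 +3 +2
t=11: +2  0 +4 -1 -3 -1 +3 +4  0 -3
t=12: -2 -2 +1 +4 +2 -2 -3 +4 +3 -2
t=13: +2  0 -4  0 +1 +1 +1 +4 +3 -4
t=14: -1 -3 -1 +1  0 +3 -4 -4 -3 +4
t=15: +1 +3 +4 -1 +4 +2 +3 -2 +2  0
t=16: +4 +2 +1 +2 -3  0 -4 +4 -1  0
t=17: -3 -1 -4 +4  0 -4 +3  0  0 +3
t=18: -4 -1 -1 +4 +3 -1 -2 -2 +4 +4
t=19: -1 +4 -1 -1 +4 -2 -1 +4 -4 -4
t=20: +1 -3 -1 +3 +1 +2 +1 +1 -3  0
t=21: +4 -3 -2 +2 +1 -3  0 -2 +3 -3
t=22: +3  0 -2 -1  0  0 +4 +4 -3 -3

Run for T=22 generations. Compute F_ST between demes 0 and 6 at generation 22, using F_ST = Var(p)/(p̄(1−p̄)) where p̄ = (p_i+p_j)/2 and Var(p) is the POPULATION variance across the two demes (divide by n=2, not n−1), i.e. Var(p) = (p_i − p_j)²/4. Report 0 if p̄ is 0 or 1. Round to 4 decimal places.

0.0138

t=0: k=[0 0 0 51 0 0 0 0 0 0]
t=1: x=[0.0000 0.0000 5.1000 40.8000 5.1000 0.0000 0.0000 0.0000 0.0000 0.0000] k=[0 0 2 39 6 0 0 0 0 0]
t=2: x=[0.0000 0.2000 5.5000 32.0000 8.7000 0.6000 0.0000 0.0000 0.0000 0.0000] k=[0 0 6 29 12 4 0 0 0 0]
t=3: x=[0.0000 0.6000 7.7000 25.0000 12.9000 4.4000 0.4000 0.0000 0.0000 0.0000] k=[0 1 7 24 16 3 0 0 0 0]
t=4: x=[0.1000 1.5000 8.1000 21.5000 15.5000 4.0000 0.3000 0.0000 0.0000 0.0000] k=[0 0 7 20 17 2 3 0 0 0]
t=5: x=[0.0000 0.7000 7.6000 18.4000 15.8000 3.6000 2.6000 0.3000 0.0000 0.0000] k=[0 0 6 19 19 3 2 0 0 0]
t=6: x=[0.0000 0.6000 6.7000 17.7000 17.4000 4.5000 1.9000 0.2000 0.0000 0.0000] k=[0 2 6 15 16 9 6 3 0 0]
t=7: x=[0.2000 2.2000 6.5000 14.2000 15.2000 9.4000 6.0000 3.0000 0.3000 0.0000] k=[0 0 9 14 13 11 5 7 0 0]
t=8: x=[0.0000 0.9000 8.6000 13.4000 12.9000 10.6000 5.8000 6.1000 0.7000 0.0000] k=[0 0 8 10 10 11 8 5 1 0]
t=9: x=[0.0000 0.8000 7.4000 9.8000 10.1000 10.6000 8.0000 4.9000 1.3000 0.1000] k=[0 3 7 11 12 13 4 5 0 0]
t=10: x=[0.3000 3.1000 7.0000 10.7000 12.0000 12.0000 5.0000 4.4000 0.5000 0.0000] k=[0 7 8 8 8 14 8 4 4 0]
t=11: x=[0.7000 6.4000 7.9000 8.0000 8.6000 12.8000 8.2000 4.4000 3.6000 0.4000] k=[3 6 12 7 6 12 11 8 4 0]
t=12: x=[3.3000 6.3000 10.9000 7.4000 6.7000 11.3000 10.8000 7.9000 4.0000 0.4000] k=[1 4 12 11 9 9 8 12 7 0]
t=13: x=[1.3000 4.5000 11.1000 10.9000 9.2000 8.9000 8.5000 11.1000 6.8000 0.7000] k=[3 5 7 11 10 10 10 15 10 0]
t=14: x=[3.2000 5.0000 7.2000 10.5000 10.1000 10.0000 10.5000 14.0000 9.5000 1.0000] k=[2 2 6 12 10 13 7 10 7 5]
t=15: x=[2.0000 2.4000 6.2000 11.2000 10.5000 12.1000 7.9000 9.4000 7.1000 5.2000] k=[3 5 10 10 15 14 11 7 9 5]
t=16: x=[3.2000 5.3000 9.5000 10.5000 14.4000 13.8000 10.9000 7.6000 8.4000 5.4000] k=[7 7 11 13 11 14 7 12 7 5]
t=17: x=[7.0000 7.4000 10.8000 12.6000 11.5000 13.0000 8.2000 11.0000 7.3000 5.2000] k=[4 6 7 17 12 9 11 11 7 8]
t=18: x=[4.2000 5.9000 7.9000 15.5000 12.2000 9.5000 10.8000 10.6000 7.5000 7.9000] k=[0 5 7 20 15 9 9 9 12 12]
t=19: x=[0.5000 4.7000 8.1000 18.2000 14.9000 9.6000 9.0000 9.3000 11.7000 12.0000] k=[0 9 7 17 19 8 8 13 8 8]
t=20: x=[0.9000 7.9000 8.2000 16.2000 17.7000 9.1000 8.5000 12.0000 8.5000 8.0000] k=[2 5 7 19 19 11 10 13 6 8]
t=21: x=[2.3000 4.9000 8.0000 17.8000 18.2000 11.7000 10.4000 12.0000 6.9000 7.8000] k=[6 2 6 20 19 9 10 10 10 5]
t=22: x=[5.6000 2.8000 7.0000 18.5000 18.1000 10.1000 9.9000 10.0000 9.5000 5.5000] k=[9 3 5 18 18 10 14 14 7 3]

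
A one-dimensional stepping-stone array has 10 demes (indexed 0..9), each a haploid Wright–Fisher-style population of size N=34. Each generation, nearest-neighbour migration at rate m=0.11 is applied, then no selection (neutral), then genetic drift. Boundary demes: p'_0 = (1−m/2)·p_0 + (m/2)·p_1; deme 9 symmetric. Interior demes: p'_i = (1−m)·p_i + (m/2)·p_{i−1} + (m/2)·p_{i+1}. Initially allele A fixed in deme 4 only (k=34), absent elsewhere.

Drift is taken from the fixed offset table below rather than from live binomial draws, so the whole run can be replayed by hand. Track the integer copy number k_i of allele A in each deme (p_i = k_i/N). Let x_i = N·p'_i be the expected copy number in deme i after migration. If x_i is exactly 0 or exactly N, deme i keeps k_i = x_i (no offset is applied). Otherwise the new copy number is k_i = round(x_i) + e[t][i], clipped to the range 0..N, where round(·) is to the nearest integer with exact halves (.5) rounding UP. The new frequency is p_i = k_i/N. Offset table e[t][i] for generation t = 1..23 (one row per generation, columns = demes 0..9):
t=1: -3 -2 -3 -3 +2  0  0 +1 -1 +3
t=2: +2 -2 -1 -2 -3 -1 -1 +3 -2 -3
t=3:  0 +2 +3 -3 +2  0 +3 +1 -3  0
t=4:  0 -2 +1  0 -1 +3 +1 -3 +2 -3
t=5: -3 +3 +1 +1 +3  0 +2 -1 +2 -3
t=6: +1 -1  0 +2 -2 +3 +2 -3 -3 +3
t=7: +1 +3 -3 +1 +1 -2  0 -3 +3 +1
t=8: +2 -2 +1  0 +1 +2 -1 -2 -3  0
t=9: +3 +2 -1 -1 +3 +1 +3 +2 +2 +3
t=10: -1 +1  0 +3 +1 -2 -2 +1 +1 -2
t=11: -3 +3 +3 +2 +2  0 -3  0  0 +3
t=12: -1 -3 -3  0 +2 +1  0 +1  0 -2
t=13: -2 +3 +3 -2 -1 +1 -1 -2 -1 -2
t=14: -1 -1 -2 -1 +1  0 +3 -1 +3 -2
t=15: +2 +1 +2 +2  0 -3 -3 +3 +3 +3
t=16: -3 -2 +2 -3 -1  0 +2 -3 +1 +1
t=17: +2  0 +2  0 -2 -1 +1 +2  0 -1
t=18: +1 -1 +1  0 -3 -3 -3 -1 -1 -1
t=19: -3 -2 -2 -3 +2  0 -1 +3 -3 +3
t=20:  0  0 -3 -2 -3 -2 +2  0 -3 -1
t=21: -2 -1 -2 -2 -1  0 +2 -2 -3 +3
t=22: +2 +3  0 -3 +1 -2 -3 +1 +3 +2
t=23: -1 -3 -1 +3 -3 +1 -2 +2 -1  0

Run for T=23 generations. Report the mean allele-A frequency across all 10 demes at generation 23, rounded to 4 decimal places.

0.1059

t=0: k=[0 0 0 0 34 0 0 0 0 0]
t=1: x=[0.0000 0.0000 0.0000 1.8700 30.2600 1.8700 0.0000 0.0000 0.0000 0.0000] k=[0 0 0 0 32 2 0 0 0 0]
t=2: x=[0.0000 0.0000 0.0000 1.7600 28.5900 3.5400 0.1100 0.0000 0.0000 0.0000] k=[0 0 0 0 26 3 0 0 0 0]
t=3: x=[0.0000 0.0000 0.0000 1.4300 23.3050 4.1000 0.1650 0.0000 0.0000 0.0000] k=[0 0 0 0 25 4 3 0 0 0]
t=4: x=[0.0000 0.0000 0.0000 1.3750 22.4700 5.1000 2.8900 0.1650 0.0000 0.0000] k=[0 0 0 1 21 8 4 0 0 0]
t=5: x=[0.0000 0.0000 0.0550 2.0450 19.1850 8.4950 4.0000 0.2200 0.0000 0.0000] k=[0 0 1 3 22 8 6 0 0 0]
t=6: x=[0.0000 0.0550 1.0550 3.9350 20.1850 8.6600 5.7800 0.3300 0.0000 0.0000] k=[0 0 1 6 18 12 8 0 0 0]
t=7: x=[0.0000 0.0550 1.2200 6.3850 17.0100 12.1100 7.7800 0.4400 0.0000 0.0000] k=[0 3 0 7 18 10 8 0 0 0]
t=8: x=[0.1650 2.6700 0.5500 7.2200 16.9550 10.3300 7.6700 0.4400 0.0000 0.0000] k=[2 1 2 7 18 12 7 0 0 0]
t=9: x=[1.9450 1.1100 2.2200 7.3300 17.0650 12.0550 6.8900 0.3850 0.0000 0.0000] k=[5 3 1 6 20 13 10 2 0 0]
t=10: x=[4.8900 3.0000 1.3850 6.4950 18.8450 13.2200 9.7250 2.3300 0.1100 0.0000] k=[4 4 1 9 20 11 8 3 1 0]
t=11: x=[4.0000 3.8350 1.6050 9.1650 18.9000 11.3300 7.8900 3.1650 1.0550 0.0550] k=[1 7 5 11 21 11 5 3 1 3]
t=12: x=[1.3300 6.5600 5.4400 11.2200 19.9000 11.2200 5.2200 3.0000 1.2200 2.8900] k=[0 4 2 11 22 12 5 4 1 1]
t=13: x=[0.2200 3.6700 2.6050 11.1100 20.8450 12.1650 5.3300 3.8900 1.1650 1.0000] k=[0 7 6 9 20 13 4 2 0 0]
t=14: x=[0.3850 6.5600 6.2200 9.4400 19.0100 12.8900 4.3850 2.0000 0.1100 0.0000] k=[0 6 4 8 20 13 7 1 3 0]
t=15: x=[0.3300 5.5600 4.3300 8.4400 18.9550 13.0550 7.0000 1.4400 2.7250 0.1650] k=[2 7 6 10 19 10 4 4 6 3]
t=16: x=[2.2750 6.6700 6.2750 10.2750 18.0100 10.1650 4.3300 4.1100 5.7250 3.1650] k=[0 5 8 7 17 10 6 1 7 4]
t=17: x=[0.2750 4.8900 7.7800 7.6050 16.0650 10.1650 5.9450 1.6050 6.5050 4.1650] k=[2 5 10 8 14 9 7 4 7 3]
t=18: x=[2.1650 5.1100 9.6150 8.4400 13.3950 9.1650 6.9450 4.3300 6.6150 3.2200] k=[3 4 11 8 10 6 4 3 6 2]
t=19: x=[3.0550 4.3300 10.4500 8.2750 9.6700 6.1100 4.0550 3.2200 5.6150 2.2200] k=[0 2 8 5 12 6 3 6 3 5]
t=20: x=[0.1100 2.2200 7.5050 5.5500 11.2850 6.1650 3.3300 5.6700 3.2750 4.8900] k=[0 2 5 4 8 4 5 6 0 4]
t=21: x=[0.1100 2.0550 4.7800 4.2750 7.5600 4.2750 5.0000 5.6150 0.5500 3.7800] k=[0 1 3 2 7 4 7 4 0 7]
t=22: x=[0.0550 1.0550 2.8350 2.3300 6.5600 4.3300 6.6700 3.9450 0.6050 6.6150] k=[2 4 3 0 8 2 4 5 4 9]
t=23: x=[2.1100 3.8350 2.8900 0.6050 7.2300 2.4400 3.9450 4.8900 4.3300 8.7250] k=[1 1 2 4 4 3 2 7 3 9]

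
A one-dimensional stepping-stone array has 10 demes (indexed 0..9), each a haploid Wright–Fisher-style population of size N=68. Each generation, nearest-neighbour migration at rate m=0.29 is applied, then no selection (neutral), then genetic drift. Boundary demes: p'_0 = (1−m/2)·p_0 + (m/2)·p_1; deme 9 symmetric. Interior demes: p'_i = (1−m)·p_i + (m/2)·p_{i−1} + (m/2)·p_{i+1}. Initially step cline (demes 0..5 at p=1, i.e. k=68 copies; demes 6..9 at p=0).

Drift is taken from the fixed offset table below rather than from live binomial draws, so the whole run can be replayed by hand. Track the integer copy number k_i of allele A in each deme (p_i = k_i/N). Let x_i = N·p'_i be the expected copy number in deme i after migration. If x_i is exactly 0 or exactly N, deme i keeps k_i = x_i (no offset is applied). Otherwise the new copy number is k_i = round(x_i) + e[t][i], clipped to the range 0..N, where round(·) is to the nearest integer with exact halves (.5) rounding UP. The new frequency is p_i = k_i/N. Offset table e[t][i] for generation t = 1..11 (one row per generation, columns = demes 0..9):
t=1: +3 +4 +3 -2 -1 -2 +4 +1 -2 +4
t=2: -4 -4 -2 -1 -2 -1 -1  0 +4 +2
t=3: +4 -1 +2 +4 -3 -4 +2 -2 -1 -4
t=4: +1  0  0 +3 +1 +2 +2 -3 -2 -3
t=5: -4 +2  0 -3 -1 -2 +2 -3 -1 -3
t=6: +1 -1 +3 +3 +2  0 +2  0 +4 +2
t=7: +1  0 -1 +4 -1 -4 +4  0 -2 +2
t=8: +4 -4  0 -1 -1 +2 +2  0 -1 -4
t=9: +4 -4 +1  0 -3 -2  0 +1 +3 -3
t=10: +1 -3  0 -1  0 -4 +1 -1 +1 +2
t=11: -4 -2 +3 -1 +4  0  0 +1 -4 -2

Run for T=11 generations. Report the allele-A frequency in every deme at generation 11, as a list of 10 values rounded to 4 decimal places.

[0.9265, 0.8824, 1.0000, 0.8824, 0.8088, 0.5441, 0.4118, 0.2206, 0.0441, 0.0294]

t=0: k=[68 68 68 68 68 68 0 0 0 0]
t=1: x=[68.0000 68.0000 68.0000 68.0000 68.0000 58.1400 9.8600 0.0000 0.0000 0.0000] k=[68 68 68 68 68 56 14 0 0 0]
t=2: x=[68.0000 68.0000 68.0000 68.0000 66.2600 51.6500 18.0600 2.0300 0.0000 0.0000] k=[68 68 68 68 64 51 17 2 0 0]
t=3: x=[68.0000 68.0000 68.0000 67.4200 62.6950 47.9550 19.7550 3.8850 0.2900 0.0000] k=[68 68 68 68 60 44 22 2 0 0]
t=4: x=[68.0000 68.0000 68.0000 66.8400 58.8400 43.1300 22.2900 4.6100 0.2900 0.0000] k=[68 68 68 68 60 45 24 2 0 0]
t=5: x=[68.0000 68.0000 68.0000 66.8400 58.9850 44.1300 23.8550 4.9000 0.2900 0.0000] k=[68 68 68 64 58 42 26 2 0 0]
t=6: x=[68.0000 68.0000 67.4200 63.7100 56.5500 42.0000 24.8400 5.1900 0.2900 0.0000] k=[68 68 68 67 59 42 27 5 4 0]
t=7: x=[68.0000 68.0000 67.8550 65.9850 57.6950 42.2900 25.9850 8.0450 3.5650 0.5800] k=[68 68 67 68 57 38 30 8 2 3]
t=8: x=[68.0000 67.8550 67.2900 66.2600 55.8400 39.5950 27.9700 10.3200 3.0150 2.8550] k=[68 64 67 65 55 42 30 10 2 0]
t=9: x=[67.4200 65.0150 66.2750 63.8400 54.5650 42.1450 28.8400 11.7400 2.8700 0.2900] k=[68 61 67 64 52 40 29 13 6 0]
t=10: x=[66.9850 62.8850 65.6950 62.6950 52.0000 40.1450 28.2750 14.3050 6.1450 0.8700] k=[68 60 66 62 52 36 29 13 7 3]
t=11: x=[66.8400 62.0300 64.5500 61.1300 51.1300 37.3050 27.6950 14.4500 7.2900 3.5800] k=[63 60 68 60 55 37 28 15 3 2]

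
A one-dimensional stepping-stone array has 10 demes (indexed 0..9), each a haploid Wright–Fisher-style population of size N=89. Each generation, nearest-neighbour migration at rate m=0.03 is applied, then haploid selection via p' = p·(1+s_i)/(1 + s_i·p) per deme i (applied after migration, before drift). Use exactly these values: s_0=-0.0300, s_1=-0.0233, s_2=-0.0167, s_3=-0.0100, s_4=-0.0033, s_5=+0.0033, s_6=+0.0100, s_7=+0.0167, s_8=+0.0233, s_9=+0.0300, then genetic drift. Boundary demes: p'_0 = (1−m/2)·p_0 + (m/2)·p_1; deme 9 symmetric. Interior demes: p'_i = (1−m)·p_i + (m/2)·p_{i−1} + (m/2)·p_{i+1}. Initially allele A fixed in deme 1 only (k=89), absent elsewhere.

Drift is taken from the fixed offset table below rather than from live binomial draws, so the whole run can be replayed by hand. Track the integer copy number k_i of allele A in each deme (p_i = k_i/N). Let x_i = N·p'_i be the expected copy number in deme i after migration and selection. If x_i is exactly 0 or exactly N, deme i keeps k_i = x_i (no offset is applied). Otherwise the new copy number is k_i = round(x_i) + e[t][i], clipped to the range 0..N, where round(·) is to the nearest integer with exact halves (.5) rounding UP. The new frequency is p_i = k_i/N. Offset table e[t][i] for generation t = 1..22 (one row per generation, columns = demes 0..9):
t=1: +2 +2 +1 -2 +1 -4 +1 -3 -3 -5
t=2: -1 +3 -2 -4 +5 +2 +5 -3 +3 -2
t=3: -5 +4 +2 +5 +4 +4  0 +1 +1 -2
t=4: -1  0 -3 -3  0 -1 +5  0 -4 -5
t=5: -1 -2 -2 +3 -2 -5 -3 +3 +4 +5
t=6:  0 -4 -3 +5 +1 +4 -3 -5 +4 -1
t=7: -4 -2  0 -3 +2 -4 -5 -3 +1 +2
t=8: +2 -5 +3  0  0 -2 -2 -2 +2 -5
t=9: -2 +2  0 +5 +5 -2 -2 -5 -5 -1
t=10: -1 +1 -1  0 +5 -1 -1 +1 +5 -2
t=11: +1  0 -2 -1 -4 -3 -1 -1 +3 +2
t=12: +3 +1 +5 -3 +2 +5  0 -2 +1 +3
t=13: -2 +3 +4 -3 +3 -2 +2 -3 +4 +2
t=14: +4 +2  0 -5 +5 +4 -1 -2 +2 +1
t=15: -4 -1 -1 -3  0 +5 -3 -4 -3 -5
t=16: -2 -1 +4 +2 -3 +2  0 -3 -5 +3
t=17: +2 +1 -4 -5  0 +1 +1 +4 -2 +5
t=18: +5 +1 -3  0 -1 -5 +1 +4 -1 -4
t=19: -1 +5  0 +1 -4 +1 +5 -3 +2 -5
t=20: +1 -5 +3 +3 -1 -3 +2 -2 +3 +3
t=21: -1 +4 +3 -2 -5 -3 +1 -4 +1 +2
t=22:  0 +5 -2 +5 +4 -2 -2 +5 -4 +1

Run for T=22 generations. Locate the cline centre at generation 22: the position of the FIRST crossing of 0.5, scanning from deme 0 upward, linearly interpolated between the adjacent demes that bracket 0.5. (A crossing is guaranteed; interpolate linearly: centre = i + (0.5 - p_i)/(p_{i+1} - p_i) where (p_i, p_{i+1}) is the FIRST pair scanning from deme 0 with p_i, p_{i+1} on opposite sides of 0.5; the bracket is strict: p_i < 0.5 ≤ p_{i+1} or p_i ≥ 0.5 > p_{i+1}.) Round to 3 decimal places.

t=0: k=[0 89 0 0 0 0 0 0 0 0]
t=1: x=[1.2955 86.2683 1.3130 0.0000 0.0000 0.0000 0.0000 0.0000 0.0000 0.0000] k=[3 88 2 0 0 0 0 0 0 0]
t=2: x=[4.1527 85.3534 3.2075 0.0297 0.0000 0.0000 0.0000 0.0000 0.0000 0.0000] k=[3 88 1 0 0 0 0 0 0 0]
t=3: x=[4.1527 85.3381 2.2527 0.0149 0.0000 0.0000 0.0000 0.0000 0.0000 0.0000] k=[0 89 4 5 0 0 0 0 0 0]
t=4: x=[1.2955 86.3296 5.2068 4.8636 0.0748 0.0000 0.0000 0.0000 0.0000 0.0000] k=[0 86 2 2 0 0 0 0 0 0]
t=5: x=[1.2518 83.3260 3.2075 1.9507 0.0299 0.0000 0.0000 0.0000 0.0000 0.0000] k=[0 81 1 5 0 0 0 0 0 0]
t=6: x=[1.1790 78.3662 2.2232 4.8190 0.0748 0.0000 0.0000 0.0000 0.0000 0.0000] k=[1 74 0 10 1 0 0 0 0 0]
t=7: x=[2.0336 71.4654 1.2393 9.6284 1.1164 0.0150 0.0000 0.0000 0.0000 0.0000] k=[0 69 1 7 3 0 0 0 0 0]
t=8: x=[1.0043 66.5516 2.0756 6.7867 3.0054 0.0451 0.0000 0.0000 0.0000 0.0000] k=[3 62 5 7 3 0 0 0 0 0]
t=9: x=[3.7734 59.7993 5.7931 6.8462 3.0054 0.0451 0.0000 0.0000 0.0000 0.0000] k=[2 62 6 12 8 0 0 0 0 0]
t=10: x=[2.8158 59.7993 6.8231 11.7471 7.9161 0.1204 0.0000 0.0000 0.0000 0.0000] k=[2 61 6 12 13 0 0 0 0 0]
t=11: x=[2.8012 58.8216 6.8084 11.8216 12.7538 0.1956 0.0000 0.0000 0.0000 0.0000] k=[4 59 5 11 9 0 0 0 0 0]
t=12: x=[4.6879 56.8827 5.8079 10.7844 8.8686 0.1354 0.0000 0.0000 0.0000 0.0000] k=[8 58 11 8 11 5 0 0 0 0]
t=13: x=[8.5126 56.0573 11.4904 8.0164 10.8335 5.0306 0.0757 0.0000 0.0000 0.0000] k=[7 59 15 5 14 3 2 0 0 0]
t=14: x=[7.5664 57.0790 15.2955 5.2353 13.6617 3.1600 2.0044 0.0305 0.0000 0.0000] k=[12 59 15 0 19 7 1 0 0 0]
t=15: x=[12.3769 57.1545 15.2213 0.5049 18.4865 7.1115 1.0856 0.0153 0.0000 0.0000] k=[8 56 14 0 18 12 0 0 0 0]
t=16: x=[8.4833 54.1514 14.2177 0.4752 17.5933 11.9440 0.1818 0.0000 0.0000 0.0000] k=[6 53 18 2 15 14 0 0 0 0]
t=17: x=[6.5186 51.2585 18.0415 2.4113 14.7493 13.8435 0.2121 0.0000 0.0000 0.0000] k=[9 52 14 0 15 15 1 0 0 0]
t=18: x=[9.3862 50.2701 14.1583 0.4307 14.7343 14.8307 1.2068 0.0153 0.0000 0.0000] k=[14 51 11 0 14 10 2 4 0 0]
t=19: x=[14.1880 49.3273 11.2682 0.3713 13.6917 9.9691 2.1710 3.9724 0.0614 0.0000] k=[13 54 11 1 10 11 7 1 2 0]
t=20: x=[13.2674 52.2323 11.3275 1.2723 9.8510 10.9566 7.0342 1.1232 1.9995 0.0309] k=[14 47 14 4 9 8 9 0 5 3]
t=21: x=[14.1292 45.4859 14.1435 4.1847 8.8835 8.0541 8.9296 0.2135 5.0026 3.1177] k=[13 49 17 2 4 5 10 0 6 5]
t=22: x=[13.1940 47.4582 17.0220 2.2330 3.9724 5.0757 9.8619 0.2440 6.0231 5.1567] k=[13 52 15 7 8 3 8 5 2 6]

0.808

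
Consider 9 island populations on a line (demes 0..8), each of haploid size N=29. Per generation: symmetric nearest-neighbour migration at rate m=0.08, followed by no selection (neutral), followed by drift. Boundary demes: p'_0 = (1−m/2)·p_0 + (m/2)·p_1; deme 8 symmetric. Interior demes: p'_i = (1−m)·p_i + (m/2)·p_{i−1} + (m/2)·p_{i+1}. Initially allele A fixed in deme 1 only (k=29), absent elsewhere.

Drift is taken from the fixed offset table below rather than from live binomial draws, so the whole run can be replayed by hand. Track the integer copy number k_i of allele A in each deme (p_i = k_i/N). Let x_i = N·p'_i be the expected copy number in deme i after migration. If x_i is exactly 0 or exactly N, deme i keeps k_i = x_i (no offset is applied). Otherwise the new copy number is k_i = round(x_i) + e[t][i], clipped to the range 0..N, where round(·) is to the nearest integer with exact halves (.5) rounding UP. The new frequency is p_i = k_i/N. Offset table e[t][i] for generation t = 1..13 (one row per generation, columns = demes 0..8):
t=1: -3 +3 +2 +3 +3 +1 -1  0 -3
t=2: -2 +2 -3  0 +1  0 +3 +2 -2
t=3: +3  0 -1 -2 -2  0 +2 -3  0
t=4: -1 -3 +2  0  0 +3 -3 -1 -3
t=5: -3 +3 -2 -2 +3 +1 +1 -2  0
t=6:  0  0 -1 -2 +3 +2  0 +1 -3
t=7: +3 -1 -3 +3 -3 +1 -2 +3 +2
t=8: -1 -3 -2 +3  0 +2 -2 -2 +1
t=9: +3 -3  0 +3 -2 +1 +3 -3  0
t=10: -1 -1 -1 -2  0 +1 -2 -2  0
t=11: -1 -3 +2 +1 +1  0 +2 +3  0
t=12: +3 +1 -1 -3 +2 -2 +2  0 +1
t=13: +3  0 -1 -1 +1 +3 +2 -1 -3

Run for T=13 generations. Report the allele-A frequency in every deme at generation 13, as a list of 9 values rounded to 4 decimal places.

t=0: k=[0 29 0 0 0 0 0 0 0]
t=1: x=[1.1600 26.6800 1.1600 0.0000 0.0000 0.0000 0.0000 0.0000 0.0000] k=[0 29 3 0 0 0 0 0 0]
t=2: x=[1.1600 26.8000 3.9200 0.1200 0.0000 0.0000 0.0000 0.0000 0.0000] k=[0 29 1 0 0 0 0 0 0]
t=3: x=[1.1600 26.7200 2.0800 0.0400 0.0000 0.0000 0.0000 0.0000 0.0000] k=[4 27 1 0 0 0 0 0 0]
t=4: x=[4.9200 25.0400 2.0000 0.0400 0.0000 0.0000 0.0000 0.0000 0.0000] k=[4 22 4 0 0 0 0 0 0]
t=5: x=[4.7200 20.5600 4.5600 0.1600 0.0000 0.0000 0.0000 0.0000 0.0000] k=[2 24 3 0 0 0 0 0 0]
t=6: x=[2.8800 22.2800 3.7200 0.1200 0.0000 0.0000 0.0000 0.0000 0.0000] k=[3 22 3 0 0 0 0 0 0]
t=7: x=[3.7600 20.4800 3.6400 0.1200 0.0000 0.0000 0.0000 0.0000 0.0000] k=[7 19 1 3 0 0 0 0 0]
t=8: x=[7.4800 17.8000 1.8000 2.8000 0.1200 0.0000 0.0000 0.0000 0.0000] k=[6 15 0 6 0 0 0 0 0]
t=9: x=[6.3600 14.0400 0.8400 5.5200 0.2400 0.0000 0.0000 0.0000 0.0000] k=[9 11 1 9 0 0 0 0 0]
t=10: x=[9.0800 10.5200 1.7200 8.3200 0.3600 0.0000 0.0000 0.0000 0.0000] k=[8 10 1 6 0 0 0 0 0]
t=11: x=[8.0800 9.5600 1.5600 5.5600 0.2400 0.0000 0.0000 0.0000 0.0000] k=[7 7 4 7 1 0 0 0 0]
t=12: x=[7.0000 6.8800 4.2400 6.6400 1.2000 0.0400 0.0000 0.0000 0.0000] k=[10 8 3 4 3 0 0 0 0]
t=13: x=[9.9200 7.8800 3.2400 3.9200 2.9200 0.1200 0.0000 0.0000 0.0000] k=[13 8 2 3 4 3 0 0 0]

[0.4483, 0.2759, 0.0690, 0.1034, 0.1379, 0.1034, 0.0000, 0.0000, 0.0000]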